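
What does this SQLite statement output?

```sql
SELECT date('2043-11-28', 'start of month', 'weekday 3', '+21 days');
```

2043-11-25

`start of month` rewinds 2043-11-28 to 2043-11-01.
`weekday 3` advances to the next Wednesday; 2043-11-01 is a Sunday, so it moves forward to 2043-11-04.
Advancing 21 more days within November lands on 2043-11-25.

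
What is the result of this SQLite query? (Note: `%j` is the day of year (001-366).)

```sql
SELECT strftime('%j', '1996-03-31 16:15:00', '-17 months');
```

First apply '-17 months': 1996-03-31 16:15:00 → 1994-10-31 16:15:00.
Day-of-year for 1994-10-31: days since 1994-01-01 inclusive = 304, zero-padded to 304.

304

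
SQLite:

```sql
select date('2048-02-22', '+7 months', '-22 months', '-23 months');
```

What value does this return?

2044-12-22

Adding +7 months to 2048-02-22 gives 2048-09-22.
Adding -22 months to 2048-09-22 gives 2046-11-22.
Adding -23 months to 2046-11-22 gives 2044-12-22.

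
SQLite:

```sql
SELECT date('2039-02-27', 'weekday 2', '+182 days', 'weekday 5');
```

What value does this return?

2039-09-02

`weekday 2` advances to the next Tuesday; 2039-02-27 is a Sunday, so it moves forward to 2039-03-01.
Applying '+182 days' to 2039-03-01: counting 182 days forward gives 2039-08-30.
`weekday 5` advances to the next Friday; 2039-08-30 is a Tuesday, so it moves forward to 2039-09-02.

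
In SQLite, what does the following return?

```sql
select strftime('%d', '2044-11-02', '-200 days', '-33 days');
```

14

First apply '-200 days', '-33 days': 2044-11-02 → 2044-03-14.
`%d` extracts the 2-digit day of month: 14.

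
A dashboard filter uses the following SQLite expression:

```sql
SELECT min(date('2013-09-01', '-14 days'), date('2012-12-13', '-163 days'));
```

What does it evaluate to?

2012-07-03

date('2013-09-01', '-14 days') → 2013-08-18.
date('2012-12-13', '-163 days') → 2012-07-03.
Earlier of the two is 2012-07-03.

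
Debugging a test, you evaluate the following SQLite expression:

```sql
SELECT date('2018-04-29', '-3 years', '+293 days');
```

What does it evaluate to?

Adding -3 years to 2018-04-29 gives 2015-04-29.
Applying '+293 days' to 2015-04-29: counting 293 days forward gives 2016-02-16.

2016-02-16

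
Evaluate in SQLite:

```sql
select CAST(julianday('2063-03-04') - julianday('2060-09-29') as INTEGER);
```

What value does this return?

886

1 day remains in September 2060 after the 29th (30 − 29).
Full months from October 2060 through February 2063 contribute their day counts.
Then 4 days into March 2063.
Total: 1 + 31 + 30 + 31 + 31 + 28 + 31 + 30 + 31 + 30 + 31 + 31 + 30 + 31 + 30 + 31 + 31 + 28 + 31 + 30 + 31 + 30 + 31 + 31 + 30 + 31 + 30 + 31 + 31 + 28 + 4 = 886.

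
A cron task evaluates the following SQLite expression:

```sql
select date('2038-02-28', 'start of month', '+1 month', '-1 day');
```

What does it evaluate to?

`start of month` rewinds 2038-02-28 to 2038-02-01.
Adding +1 month to 2038-02-01 gives 2038-03-01.
Going back 1 day from 2038-03-01 reaches 2038-02-28 (last day of February, 28 days).

2038-02-28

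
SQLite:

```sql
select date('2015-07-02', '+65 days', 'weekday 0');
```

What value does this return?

Applying '+65 days' to 2015-07-02: counting 65 days forward gives 2015-09-05.
`weekday 0` advances to the next Sunday; 2015-09-05 is a Saturday, so it moves forward to 2015-09-06.

2015-09-06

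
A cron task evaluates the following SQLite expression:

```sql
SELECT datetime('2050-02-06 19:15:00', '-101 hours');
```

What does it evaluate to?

-101 hours from 2050-02-06 19:15:00 is 2050-02-02 14:15:00 (crosses midnight).

2050-02-02 14:15:00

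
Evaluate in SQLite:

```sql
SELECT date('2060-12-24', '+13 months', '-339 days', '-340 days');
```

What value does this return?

2060-03-16

Adding +13 months to 2060-12-24 gives 2062-01-24.
Applying '-339 days' to 2062-01-24: counting 339 days back gives 2061-02-19.
Applying '-340 days' to 2061-02-19: counting 340 days back gives 2060-03-16.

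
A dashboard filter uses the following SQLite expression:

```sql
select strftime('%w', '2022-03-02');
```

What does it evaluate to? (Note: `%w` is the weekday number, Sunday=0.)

2022-03-02 is a Wednesday; with Sunday=0 that is 3.

3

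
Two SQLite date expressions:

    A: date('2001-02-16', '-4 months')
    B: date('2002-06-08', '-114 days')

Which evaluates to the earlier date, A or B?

A

A = 2000-10-16.
B = 2002-02-14.
A is earlier.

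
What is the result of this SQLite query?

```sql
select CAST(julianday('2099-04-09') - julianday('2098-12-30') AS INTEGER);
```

1 day remains in December 2098 after the 30th (31 − 30).
January 2099: 31 days.
February 2099: 28 days.
March 2099: 31 days.
Then 9 days into April 2099.
Total: 1 + 31 + 28 + 31 + 9 = 100.

100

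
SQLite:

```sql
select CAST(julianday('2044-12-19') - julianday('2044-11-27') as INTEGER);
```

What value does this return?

22

3 days remain in November 2044 after the 27th (30 − 27).
Then 19 days into December 2044.
Total: 3 + 19 = 22.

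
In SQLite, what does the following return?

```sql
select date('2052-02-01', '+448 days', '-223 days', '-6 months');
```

2052-03-13

Applying '+448 days' to 2052-02-01: counting 448 days forward gives 2053-04-24.
Applying '-223 days' to 2053-04-24: counting 223 days back gives 2052-09-13.
Adding -6 months to 2052-09-13 gives 2052-03-13.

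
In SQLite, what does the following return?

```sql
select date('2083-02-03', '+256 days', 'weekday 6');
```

2083-10-23

Applying '+256 days' to 2083-02-03: counting 256 days forward gives 2083-10-17.
`weekday 6` advances to the next Saturday; 2083-10-17 is a Sunday, so it moves forward to 2083-10-23.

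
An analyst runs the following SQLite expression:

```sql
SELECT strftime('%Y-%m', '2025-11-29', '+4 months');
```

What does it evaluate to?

First apply '+4 months': 2025-11-29 → 2026-03-29.
`%Y-%m` extracts the year-month: 2026-03.

2026-03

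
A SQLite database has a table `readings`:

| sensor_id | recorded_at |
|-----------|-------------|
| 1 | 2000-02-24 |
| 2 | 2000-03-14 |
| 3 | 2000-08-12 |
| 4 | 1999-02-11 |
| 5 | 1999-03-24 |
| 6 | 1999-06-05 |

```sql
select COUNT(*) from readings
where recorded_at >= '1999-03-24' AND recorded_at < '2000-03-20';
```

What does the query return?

4

Rows in [1999-03-24, 2000-03-20): 2000-02-24, 2000-03-14, 1999-03-24, 1999-06-05 → 4 rows.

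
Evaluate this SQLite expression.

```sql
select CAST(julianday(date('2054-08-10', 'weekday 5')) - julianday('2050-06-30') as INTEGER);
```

`weekday 5` advances to the next Friday; 2054-08-10 is a Monday, so it moves forward to 2054-08-14.
0 days remain in June 2050 after the 30th (30 − 30).
Full months from July 2050 through July 2054 contribute their day counts.
Then 14 days into August 2054.
Total: 0 + 31 + 31 + 30 + 31 + 30 + 31 + 31 + 28 + 31 + 30 + 31 + 30 + 31 + 31 + 30 + 31 + 30 + 31 + 31 + 29 + 31 + 30 + 31 + 30 + 31 + 31 + 30 + 31 + 30 + 31 + 31 + 28 + 31 + 30 + 31 + 30 + 31 + 31 + 30 + 31 + 30 + 31 + 31 + 28 + 31 + 30 + 31 + 30 + 31 + 14 = 1506.

1506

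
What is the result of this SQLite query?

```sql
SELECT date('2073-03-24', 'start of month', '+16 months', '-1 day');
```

2074-06-30

`start of month` rewinds 2073-03-24 to 2073-03-01.
Adding +16 months to 2073-03-01 gives 2074-07-01.
Going back 1 day from 2074-07-01 reaches 2074-06-30 (last day of June, 30 days).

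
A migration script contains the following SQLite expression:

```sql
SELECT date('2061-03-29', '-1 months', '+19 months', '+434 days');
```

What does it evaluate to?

Adding -1 month to 2061-03-29 targets 2061-02-29. February 2061 has only 28 days, so SQLite normalizes the 1-day overflow forward to 2061-03-01.
Adding +19 months to 2061-03-01 gives 2062-10-01.
Applying '+434 days' to 2062-10-01: counting 434 days forward gives 2063-12-09.

2063-12-09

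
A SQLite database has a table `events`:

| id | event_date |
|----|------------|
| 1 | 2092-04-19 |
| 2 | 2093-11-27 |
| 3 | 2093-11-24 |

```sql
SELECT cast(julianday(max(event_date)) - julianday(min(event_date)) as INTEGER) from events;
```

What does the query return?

587

MIN = 2092-04-19, MAX = 2093-11-27.
11 days remain in April 2092 after the 19th (30 − 19).
Full months from May 2092 through October 2093 contribute their day counts.
Then 27 days into November 2093.
Total: 11 + 31 + 30 + 31 + 31 + 30 + 31 + 30 + 31 + 31 + 28 + 31 + 30 + 31 + 30 + 31 + 31 + 30 + 31 + 27 = 587.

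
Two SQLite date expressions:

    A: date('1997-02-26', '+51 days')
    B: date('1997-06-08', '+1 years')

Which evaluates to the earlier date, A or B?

A = 1997-04-18.
B = 1998-06-08.
A is earlier.

A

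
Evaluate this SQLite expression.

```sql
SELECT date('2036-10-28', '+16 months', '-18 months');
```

Adding +16 months to 2036-10-28 gives 2038-02-28.
Adding -18 months to 2038-02-28 gives 2036-08-28.

2036-08-28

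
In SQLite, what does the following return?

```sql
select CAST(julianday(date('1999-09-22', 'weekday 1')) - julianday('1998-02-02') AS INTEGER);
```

`weekday 1` advances to the next Monday; 1999-09-22 is a Wednesday, so it moves forward to 1999-09-27.
26 days remain in February 1998 after the 2nd (28 − 2).
Full months from March 1998 through August 1999 contribute their day counts.
Then 27 days into September 1999.
Total: 26 + 31 + 30 + 31 + 30 + 31 + 31 + 30 + 31 + 30 + 31 + 31 + 28 + 31 + 30 + 31 + 30 + 31 + 31 + 27 = 602.

602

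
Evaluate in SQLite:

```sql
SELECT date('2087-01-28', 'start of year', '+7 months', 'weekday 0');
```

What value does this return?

`start of year` rewinds 2087-01-28 to 2087-01-01.
Adding +7 months to 2087-01-01 gives 2087-08-01.
`weekday 0` advances to the next Sunday; 2087-08-01 is a Friday, so it moves forward to 2087-08-03.

2087-08-03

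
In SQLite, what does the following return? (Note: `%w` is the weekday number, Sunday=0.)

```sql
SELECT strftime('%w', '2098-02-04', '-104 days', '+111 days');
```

First apply '-104 days', '+111 days': 2098-02-04 → 2098-02-11.
2098-02-11 is a Tuesday; with Sunday=0 that is 2.

2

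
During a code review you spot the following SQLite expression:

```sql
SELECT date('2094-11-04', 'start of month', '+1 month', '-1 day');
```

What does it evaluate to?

`start of month` rewinds 2094-11-04 to 2094-11-01.
Adding +1 month to 2094-11-01 gives 2094-12-01.
Going back 1 day from 2094-12-01 reaches 2094-11-30 (last day of November, 30 days).

2094-11-30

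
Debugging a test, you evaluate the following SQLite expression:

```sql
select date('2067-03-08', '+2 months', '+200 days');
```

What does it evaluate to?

2067-11-24

Adding +2 months to 2067-03-08 gives 2067-05-08.
Applying '+200 days' to 2067-05-08: counting 200 days forward gives 2067-11-24.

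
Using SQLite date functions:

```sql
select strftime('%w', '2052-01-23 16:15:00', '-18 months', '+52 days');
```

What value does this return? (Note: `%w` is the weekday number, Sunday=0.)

First apply '-18 months', '+52 days': 2052-01-23 16:15:00 → 2050-09-13 16:15:00.
2050-09-13 is a Tuesday; with Sunday=0 that is 2.

2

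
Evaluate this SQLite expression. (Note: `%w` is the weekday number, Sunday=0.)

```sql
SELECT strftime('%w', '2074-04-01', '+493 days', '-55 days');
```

First apply '+493 days', '-55 days': 2074-04-01 → 2075-06-13.
2075-06-13 is a Thursday; with Sunday=0 that is 4.

4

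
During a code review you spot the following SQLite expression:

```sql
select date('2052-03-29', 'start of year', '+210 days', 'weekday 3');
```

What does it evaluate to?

2052-07-31

`start of year` rewinds 2052-03-29 to 2052-01-01.
Applying '+210 days' to 2052-01-01: counting 210 days forward gives 2052-07-29.
`weekday 3` advances to the next Wednesday; 2052-07-29 is a Monday, so it moves forward to 2052-07-31.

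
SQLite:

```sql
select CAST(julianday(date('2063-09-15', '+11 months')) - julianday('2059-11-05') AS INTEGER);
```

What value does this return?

Adding +11 months to 2063-09-15 gives 2064-08-15.
25 days remain in November 2059 after the 5th (30 − 5).
Full months from December 2059 through July 2064 contribute their day counts.
Then 15 days into August 2064.
Total: 25 + 31 + 31 + 29 + 31 + 30 + 31 + 30 + 31 + 31 + 30 + 31 + 30 + 31 + 31 + 28 + 31 + 30 + 31 + 30 + 31 + 31 + 30 + 31 + 30 + 31 + 31 + 28 + 31 + 30 + 31 + 30 + 31 + 31 + 30 + 31 + 30 + 31 + 31 + 28 + 31 + 30 + 31 + 30 + 31 + 31 + 30 + 31 + 30 + 31 + 31 + 29 + 31 + 30 + 31 + 30 + 31 + 15 = 1745.

1745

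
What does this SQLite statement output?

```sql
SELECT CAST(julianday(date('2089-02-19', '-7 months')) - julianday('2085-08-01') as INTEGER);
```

Adding -7 months to 2089-02-19 gives 2088-07-19.
30 days remain in August 2085 after the 1st (31 − 1).
Full months from September 2085 through June 2088 contribute their day counts.
Then 19 days into July 2088.
Total: 30 + 30 + 31 + 30 + 31 + 31 + 28 + 31 + 30 + 31 + 30 + 31 + 31 + 30 + 31 + 30 + 31 + 31 + 28 + 31 + 30 + 31 + 30 + 31 + 31 + 30 + 31 + 30 + 31 + 31 + 29 + 31 + 30 + 31 + 30 + 19 = 1083.

1083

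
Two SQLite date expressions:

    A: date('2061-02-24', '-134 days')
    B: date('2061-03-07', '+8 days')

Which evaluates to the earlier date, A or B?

A = 2060-10-13.
B = 2061-03-15.
A is earlier.

A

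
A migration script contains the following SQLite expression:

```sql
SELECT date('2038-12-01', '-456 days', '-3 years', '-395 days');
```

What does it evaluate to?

2033-08-02

Applying '-456 days' to 2038-12-01: counting 456 days back gives 2037-09-01.
Adding -3 years to 2037-09-01 gives 2034-09-01.
Applying '-395 days' to 2034-09-01: counting 395 days back gives 2033-08-02.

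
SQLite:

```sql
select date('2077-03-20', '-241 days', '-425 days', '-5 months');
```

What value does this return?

2074-12-24

Applying '-241 days' to 2077-03-20: counting 241 days back gives 2076-07-22.
Applying '-425 days' to 2076-07-22: counting 425 days back gives 2075-05-24.
Adding -5 months to 2075-05-24 gives 2074-12-24.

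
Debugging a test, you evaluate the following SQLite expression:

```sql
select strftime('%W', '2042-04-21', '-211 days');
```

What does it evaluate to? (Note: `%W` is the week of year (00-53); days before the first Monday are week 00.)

37

First apply '-211 days': 2042-04-21 → 2041-09-22.
2041-09-22 is a Sunday. SQLite's %W counts Mondays since the year started; the result is 37.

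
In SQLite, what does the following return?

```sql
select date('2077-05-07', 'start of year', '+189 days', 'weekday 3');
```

2077-07-14

`start of year` rewinds 2077-05-07 to 2077-01-01.
Applying '+189 days' to 2077-01-01: counting 189 days forward gives 2077-07-09.
`weekday 3` advances to the next Wednesday; 2077-07-09 is a Friday, so it moves forward to 2077-07-14.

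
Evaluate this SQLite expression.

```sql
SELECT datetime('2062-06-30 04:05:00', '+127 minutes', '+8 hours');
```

127 minutes = 2h 7m; +127 minutes from 2062-06-30 04:05:00 is 2062-06-30 06:12:00.
+8 hours from 2062-06-30 06:12:00 is 2062-06-30 14:12:00.

2062-06-30 14:12:00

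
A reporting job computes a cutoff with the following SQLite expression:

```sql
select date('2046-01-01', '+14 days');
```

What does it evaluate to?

Advancing 14 more days within January lands on 2046-01-15.

2046-01-15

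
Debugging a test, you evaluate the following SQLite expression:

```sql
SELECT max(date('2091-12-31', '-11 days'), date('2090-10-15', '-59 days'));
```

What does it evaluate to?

2091-12-20

date('2091-12-31', '-11 days') → 2091-12-20.
date('2090-10-15', '-59 days') → 2090-08-17.
Later of the two is 2091-12-20.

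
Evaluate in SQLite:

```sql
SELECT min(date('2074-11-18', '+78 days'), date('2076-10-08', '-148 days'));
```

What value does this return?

2075-02-04

date('2074-11-18', '+78 days') → 2075-02-04.
date('2076-10-08', '-148 days') → 2076-05-13.
Earlier of the two is 2075-02-04.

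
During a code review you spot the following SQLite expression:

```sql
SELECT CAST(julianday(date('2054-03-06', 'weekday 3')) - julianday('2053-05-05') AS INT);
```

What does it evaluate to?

310

`weekday 3` advances to the next Wednesday; 2054-03-06 is a Friday, so it moves forward to 2054-03-11.
26 days remain in May 2053 after the 5th (31 − 5).
Full months from June 2053 through February 2054 contribute their day counts.
Then 11 days into March 2054.
Total: 26 + 30 + 31 + 31 + 30 + 31 + 30 + 31 + 31 + 28 + 11 = 310.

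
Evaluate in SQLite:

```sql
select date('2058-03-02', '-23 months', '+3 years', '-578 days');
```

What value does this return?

2057-09-01

Adding -23 months to 2058-03-02 gives 2056-04-02.
Adding +3 years to 2056-04-02 gives 2059-04-02.
Applying '-578 days' to 2059-04-02: counting 578 days back gives 2057-09-01.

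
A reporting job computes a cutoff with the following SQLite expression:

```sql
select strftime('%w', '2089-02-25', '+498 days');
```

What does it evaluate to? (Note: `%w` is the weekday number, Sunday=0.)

6

First apply '+498 days': 2089-02-25 → 2090-07-08.
2090-07-08 is a Saturday; with Sunday=0 that is 6.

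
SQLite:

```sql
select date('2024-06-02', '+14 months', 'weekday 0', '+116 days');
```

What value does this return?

Adding +14 months to 2024-06-02 gives 2025-08-02.
`weekday 0` advances to the next Sunday; 2025-08-02 is a Saturday, so it moves forward to 2025-08-03.
Applying '+116 days' to 2025-08-03: counting 116 days forward gives 2025-11-27.

2025-11-27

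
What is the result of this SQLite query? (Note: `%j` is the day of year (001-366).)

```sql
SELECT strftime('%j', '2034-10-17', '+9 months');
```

First apply '+9 months': 2034-10-17 → 2035-07-17.
Day-of-year for 2035-07-17: days since 2035-01-01 inclusive = 198, zero-padded to 198.

198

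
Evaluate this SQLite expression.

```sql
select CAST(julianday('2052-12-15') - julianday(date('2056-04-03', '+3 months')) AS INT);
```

Adding +3 months to 2056-04-03 gives 2056-07-03.
16 days remain in December 2052 after the 15th (31 − 15).
Full months from January 2053 through June 2056 contribute their day counts.
Then 3 days into July 2056.
Total: 16 + 31 + 28 + 31 + 30 + 31 + 30 + 31 + 31 + 30 + 31 + 30 + 31 + 31 + 28 + 31 + 30 + 31 + 30 + 31 + 31 + 30 + 31 + 30 + 31 + 31 + 28 + 31 + 30 + 31 + 30 + 31 + 31 + 30 + 31 + 30 + 31 + 31 + 29 + 31 + 30 + 31 + 30 + 3 = 1296.
The subtraction is earlier − later, so the result is −1296 → -1296.

-1296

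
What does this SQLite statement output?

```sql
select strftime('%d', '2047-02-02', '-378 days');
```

First apply '-378 days': 2047-02-02 → 2046-01-20.
`%d` extracts the 2-digit day of month: 20.

20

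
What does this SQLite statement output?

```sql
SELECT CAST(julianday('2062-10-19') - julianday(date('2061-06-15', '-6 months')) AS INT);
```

Adding -6 months to 2061-06-15 gives 2060-12-15.
16 days remain in December 2060 after the 15th (31 − 15).
Full months from January 2061 through September 2062 contribute their day counts.
Then 19 days into October 2062.
Total: 16 + 31 + 28 + 31 + 30 + 31 + 30 + 31 + 31 + 30 + 31 + 30 + 31 + 31 + 28 + 31 + 30 + 31 + 30 + 31 + 31 + 30 + 19 = 673.

673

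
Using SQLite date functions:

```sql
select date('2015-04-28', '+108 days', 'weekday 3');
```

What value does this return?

Applying '+108 days' to 2015-04-28: counting 108 days forward gives 2015-08-14.
`weekday 3` advances to the next Wednesday; 2015-08-14 is a Friday, so it moves forward to 2015-08-19.

2015-08-19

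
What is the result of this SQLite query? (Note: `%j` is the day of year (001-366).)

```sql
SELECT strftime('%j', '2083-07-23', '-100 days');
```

First apply '-100 days': 2083-07-23 → 2083-04-14.
Day-of-year for 2083-04-14: days since 2083-01-01 inclusive = 104, zero-padded to 104.

104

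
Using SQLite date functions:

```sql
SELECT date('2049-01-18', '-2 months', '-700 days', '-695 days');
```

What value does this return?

2045-01-23

Adding -2 months to 2049-01-18 gives 2048-11-18.
Applying '-700 days' to 2048-11-18: counting 700 days back gives 2046-12-19.
Applying '-695 days' to 2046-12-19: counting 695 days back gives 2045-01-23.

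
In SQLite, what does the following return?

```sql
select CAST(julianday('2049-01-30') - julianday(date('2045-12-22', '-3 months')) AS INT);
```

Adding -3 months to 2045-12-22 gives 2045-09-22.
8 days remain in September 2045 after the 22nd (30 − 22).
Full months from October 2045 through December 2048 contribute their day counts.
Then 30 days into January 2049.
Total: 8 + 31 + 30 + 31 + 31 + 28 + 31 + 30 + 31 + 30 + 31 + 31 + 30 + 31 + 30 + 31 + 31 + 28 + 31 + 30 + 31 + 30 + 31 + 31 + 30 + 31 + 30 + 31 + 31 + 29 + 31 + 30 + 31 + 30 + 31 + 31 + 30 + 31 + 30 + 31 + 30 = 1226.

1226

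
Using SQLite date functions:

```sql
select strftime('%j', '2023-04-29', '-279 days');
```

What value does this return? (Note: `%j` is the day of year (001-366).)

205

First apply '-279 days': 2023-04-29 → 2022-07-24.
Day-of-year for 2022-07-24: days since 2022-01-01 inclusive = 205, zero-padded to 205.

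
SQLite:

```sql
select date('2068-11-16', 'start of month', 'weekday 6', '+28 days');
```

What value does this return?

`start of month` rewinds 2068-11-16 to 2068-11-01.
`weekday 6` advances to the next Saturday; 2068-11-01 is a Thursday, so it moves forward to 2068-11-03.
November 2068 has 30 days; 27 remain after the 3rd, so 28 days reach 2068-12-01.

2068-12-01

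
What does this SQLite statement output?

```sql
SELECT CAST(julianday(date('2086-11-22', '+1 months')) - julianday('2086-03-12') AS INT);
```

285

Adding +1 month to 2086-11-22 gives 2086-12-22.
19 days remain in March 2086 after the 12th (31 − 12).
Full months from April 2086 through November 2086 contribute their day counts.
Then 22 days into December 2086.
Total: 19 + 30 + 31 + 30 + 31 + 31 + 30 + 31 + 30 + 22 = 285.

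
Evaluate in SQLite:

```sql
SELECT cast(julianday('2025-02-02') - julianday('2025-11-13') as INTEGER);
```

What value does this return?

26 days remain in February 2025 after the 2nd (28 − 2).
Full months from March 2025 through October 2025 contribute their day counts.
Then 13 days into November 2025.
Total: 26 + 31 + 30 + 31 + 30 + 31 + 31 + 30 + 31 + 13 = 284.
The subtraction is earlier − later, so the result is −284 → -284.

-284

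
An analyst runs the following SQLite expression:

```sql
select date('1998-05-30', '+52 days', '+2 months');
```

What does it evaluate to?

1998-09-21

Applying '+52 days' to 1998-05-30: counting 52 days forward gives 1998-07-21.
Adding +2 months to 1998-07-21 gives 1998-09-21.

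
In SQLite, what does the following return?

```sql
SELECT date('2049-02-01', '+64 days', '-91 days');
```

Applying '+64 days' to 2049-02-01: counting 64 days forward gives 2049-04-06.
Applying '-91 days' to 2049-04-06: counting 91 days back gives 2049-01-05.

2049-01-05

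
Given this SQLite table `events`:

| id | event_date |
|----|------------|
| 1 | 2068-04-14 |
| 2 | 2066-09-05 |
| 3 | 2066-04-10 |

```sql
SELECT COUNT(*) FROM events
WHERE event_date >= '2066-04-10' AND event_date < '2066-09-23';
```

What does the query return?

2

Rows in [2066-04-10, 2066-09-23): 2066-09-05, 2066-04-10 → 2 rows.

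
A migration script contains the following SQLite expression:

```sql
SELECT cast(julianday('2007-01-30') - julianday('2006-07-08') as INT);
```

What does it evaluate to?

23 days remain in July 2006 after the 8th (31 − 8).
August 2006: 31 days.
September 2006: 30 days.
October 2006: 31 days.
November 2006: 30 days.
December 2006: 31 days.
Then 30 days into January 2007.
Total: 23 + 31 + 30 + 31 + 30 + 31 + 30 = 206.

206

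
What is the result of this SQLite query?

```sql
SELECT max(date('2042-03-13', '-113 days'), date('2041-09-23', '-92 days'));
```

date('2042-03-13', '-113 days') → 2041-11-20.
date('2041-09-23', '-92 days') → 2041-06-23.
Later of the two is 2041-11-20.

2041-11-20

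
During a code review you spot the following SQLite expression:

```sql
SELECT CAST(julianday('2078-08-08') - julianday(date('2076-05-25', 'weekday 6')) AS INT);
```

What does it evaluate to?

800

`weekday 6` advances to the next Saturday; 2076-05-25 is a Monday, so it moves forward to 2076-05-30.
1 day remains in May 2076 after the 30th (31 − 30).
Full months from June 2076 through July 2078 contribute their day counts.
Then 8 days into August 2078.
Total: 1 + 30 + 31 + 31 + 30 + 31 + 30 + 31 + 31 + 28 + 31 + 30 + 31 + 30 + 31 + 31 + 30 + 31 + 30 + 31 + 31 + 28 + 31 + 30 + 31 + 30 + 31 + 8 = 800.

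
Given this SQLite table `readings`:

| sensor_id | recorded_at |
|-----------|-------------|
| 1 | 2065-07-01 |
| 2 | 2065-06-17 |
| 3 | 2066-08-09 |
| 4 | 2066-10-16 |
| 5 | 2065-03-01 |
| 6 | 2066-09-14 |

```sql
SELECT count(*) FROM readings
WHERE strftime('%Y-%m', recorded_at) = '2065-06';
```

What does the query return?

1

Rows with year-month 2065-06: 2065-06-17 → 1.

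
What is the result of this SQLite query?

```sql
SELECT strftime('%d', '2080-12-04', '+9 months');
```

04

First apply '+9 months': 2080-12-04 → 2081-09-04.
`%d` extracts the 2-digit day of month: 04.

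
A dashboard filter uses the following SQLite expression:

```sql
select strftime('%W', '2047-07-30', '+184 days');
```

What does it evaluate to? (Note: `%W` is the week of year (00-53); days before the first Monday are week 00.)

04

First apply '+184 days': 2047-07-30 → 2048-01-30.
2048-01-30 is a Thursday. SQLite's %W counts Mondays since the year started; the result is 04.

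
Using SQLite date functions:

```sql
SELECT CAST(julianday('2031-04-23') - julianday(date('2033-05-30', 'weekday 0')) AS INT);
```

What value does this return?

`weekday 0` advances to the next Sunday; 2033-05-30 is a Monday, so it moves forward to 2033-06-05.
7 days remain in April 2031 after the 23rd (30 − 23).
Full months from May 2031 through May 2033 contribute their day counts.
Then 5 days into June 2033.
Total: 7 + 31 + 30 + 31 + 31 + 30 + 31 + 30 + 31 + 31 + 29 + 31 + 30 + 31 + 30 + 31 + 31 + 30 + 31 + 30 + 31 + 31 + 28 + 31 + 30 + 31 + 5 = 774.
The subtraction is earlier − later, so the result is −774 → -774.

-774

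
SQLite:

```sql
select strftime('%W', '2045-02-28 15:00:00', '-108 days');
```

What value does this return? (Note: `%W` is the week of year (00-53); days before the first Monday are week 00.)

45

First apply '-108 days': 2045-02-28 15:00:00 → 2044-11-12 15:00:00.
2044-11-12 is a Saturday. SQLite's %W counts Mondays since the year started; the result is 45.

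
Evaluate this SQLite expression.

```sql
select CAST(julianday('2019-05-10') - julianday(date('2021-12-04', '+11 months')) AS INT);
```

-1274

Adding +11 months to 2021-12-04 gives 2022-11-04.
21 days remain in May 2019 after the 10th (31 − 10).
Full months from June 2019 through October 2022 contribute their day counts.
Then 4 days into November 2022.
Total: 21 + 30 + 31 + 31 + 30 + 31 + 30 + 31 + 31 + 29 + 31 + 30 + 31 + 30 + 31 + 31 + 30 + 31 + 30 + 31 + 31 + 28 + 31 + 30 + 31 + 30 + 31 + 31 + 30 + 31 + 30 + 31 + 31 + 28 + 31 + 30 + 31 + 30 + 31 + 31 + 30 + 31 + 4 = 1274.
The subtraction is earlier − later, so the result is −1274 → -1274.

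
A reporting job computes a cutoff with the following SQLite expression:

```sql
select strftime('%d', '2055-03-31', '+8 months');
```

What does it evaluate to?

First apply '+8 months': 2055-03-31 → 2055-12-01.
`%d` extracts the 2-digit day of month: 01.

01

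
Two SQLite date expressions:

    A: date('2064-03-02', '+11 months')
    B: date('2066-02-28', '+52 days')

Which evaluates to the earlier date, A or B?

A

A = 2065-02-02.
B = 2066-04-21.
A is earlier.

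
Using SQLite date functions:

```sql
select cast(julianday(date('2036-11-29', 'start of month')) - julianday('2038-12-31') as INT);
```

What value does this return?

`start of month` rewinds 2036-11-29 to 2036-11-01.
29 days remain in November 2036 after the 1st (30 − 1).
Full months from December 2036 through November 2038 contribute their day counts.
Then 31 days into December 2038.
Total: 29 + 31 + 31 + 28 + 31 + 30 + 31 + 30 + 31 + 31 + 30 + 31 + 30 + 31 + 31 + 28 + 31 + 30 + 31 + 30 + 31 + 31 + 30 + 31 + 30 + 31 = 790.
The subtraction is earlier − later, so the result is −790 → -790.

-790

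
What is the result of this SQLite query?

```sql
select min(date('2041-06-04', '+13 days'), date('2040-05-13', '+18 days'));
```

2040-05-31

date('2041-06-04', '+13 days') → 2041-06-17.
date('2040-05-13', '+18 days') → 2040-05-31.
Earlier of the two is 2040-05-31.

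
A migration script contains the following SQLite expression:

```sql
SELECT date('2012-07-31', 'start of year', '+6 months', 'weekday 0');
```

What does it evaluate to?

`start of year` rewinds 2012-07-31 to 2012-01-01.
Adding +6 months to 2012-01-01 gives 2012-07-01.
`weekday 0` advances to the next Sunday; 2012-07-01 is already a Sunday, so it stays at 2012-07-01.

2012-07-01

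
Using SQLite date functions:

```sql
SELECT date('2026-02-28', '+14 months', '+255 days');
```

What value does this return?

Adding +14 months to 2026-02-28 gives 2027-04-28.
Applying '+255 days' to 2027-04-28: counting 255 days forward gives 2028-01-08.

2028-01-08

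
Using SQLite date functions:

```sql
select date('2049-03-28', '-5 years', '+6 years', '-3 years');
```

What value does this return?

2047-03-28

Adding -5 years to 2049-03-28 gives 2044-03-28.
Adding +6 years to 2044-03-28 gives 2050-03-28.
Adding -3 years to 2050-03-28 gives 2047-03-28.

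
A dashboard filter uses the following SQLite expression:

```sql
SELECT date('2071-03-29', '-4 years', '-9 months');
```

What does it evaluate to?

Adding -4 years to 2071-03-29 gives 2067-03-29.
Adding -9 months to 2067-03-29 gives 2066-06-29.

2066-06-29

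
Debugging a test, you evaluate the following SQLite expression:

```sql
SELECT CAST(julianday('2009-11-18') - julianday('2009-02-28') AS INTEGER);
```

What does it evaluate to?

0 days remain in February 2009 after the 28th (28 − 28).
Full months from March 2009 through October 2009 contribute their day counts.
Then 18 days into November 2009.
Total: 0 + 31 + 30 + 31 + 30 + 31 + 31 + 30 + 31 + 18 = 263.

263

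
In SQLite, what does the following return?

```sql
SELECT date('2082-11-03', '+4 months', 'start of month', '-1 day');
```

Adding +4 months to 2082-11-03 gives 2083-03-03.
`start of month` rewinds 2083-03-03 to 2083-03-01.
Going back 1 day from 2083-03-01 reaches 2083-02-28 (last day of February, 28 days).

2083-02-28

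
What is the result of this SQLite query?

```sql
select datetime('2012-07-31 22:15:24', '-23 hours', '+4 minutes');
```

2012-07-30 23:19:24

-23 hours from 2012-07-31 22:15:24 is 2012-07-30 23:15:24 (crosses midnight).
+4 minutes from 2012-07-30 23:15:24 is 2012-07-30 23:19:24.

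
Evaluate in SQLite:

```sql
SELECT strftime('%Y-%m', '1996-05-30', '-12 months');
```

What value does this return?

1995-05

First apply '-12 months': 1996-05-30 → 1995-05-30.
`%Y-%m` extracts the year-month: 1995-05.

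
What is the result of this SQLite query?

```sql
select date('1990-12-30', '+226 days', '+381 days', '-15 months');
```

1991-05-28

Applying '+226 days' to 1990-12-30: counting 226 days forward gives 1991-08-13.
Applying '+381 days' to 1991-08-13: counting 381 days forward gives 1992-08-28.
Adding -15 months to 1992-08-28 gives 1991-05-28.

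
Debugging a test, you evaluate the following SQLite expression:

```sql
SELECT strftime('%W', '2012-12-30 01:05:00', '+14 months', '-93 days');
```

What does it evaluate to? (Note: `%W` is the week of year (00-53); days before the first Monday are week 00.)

First apply '+14 months', '-93 days': 2012-12-30 01:05:00 → 2013-11-29 01:05:00.
2013-11-29 is a Friday. SQLite's %W counts Mondays since the year started; the result is 47.

47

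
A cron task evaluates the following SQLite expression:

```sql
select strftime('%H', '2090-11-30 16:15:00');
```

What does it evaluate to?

16

`%H` extracts the 2-digit hour (00-23): 16.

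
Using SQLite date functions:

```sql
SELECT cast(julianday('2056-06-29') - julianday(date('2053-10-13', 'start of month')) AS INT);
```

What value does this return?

`start of month` rewinds 2053-10-13 to 2053-10-01.
30 days remain in October 2053 after the 1st (31 − 1).
Full months from November 2053 through May 2056 contribute their day counts.
Then 29 days into June 2056.
Total: 30 + 30 + 31 + 31 + 28 + 31 + 30 + 31 + 30 + 31 + 31 + 30 + 31 + 30 + 31 + 31 + 28 + 31 + 30 + 31 + 30 + 31 + 31 + 30 + 31 + 30 + 31 + 31 + 29 + 31 + 30 + 31 + 29 = 1002.

1002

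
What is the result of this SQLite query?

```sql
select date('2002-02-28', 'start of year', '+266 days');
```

`start of year` rewinds 2002-02-28 to 2002-01-01.
Applying '+266 days' to 2002-01-01: counting 266 days forward gives 2002-09-24.

2002-09-24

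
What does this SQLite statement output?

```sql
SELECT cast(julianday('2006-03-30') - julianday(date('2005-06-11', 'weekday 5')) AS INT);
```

286

`weekday 5` advances to the next Friday; 2005-06-11 is a Saturday, so it moves forward to 2005-06-17.
13 days remain in June 2005 after the 17th (30 − 17).
Full months from July 2005 through February 2006 contribute their day counts.
Then 30 days into March 2006.
Total: 13 + 31 + 31 + 30 + 31 + 30 + 31 + 31 + 28 + 30 = 286.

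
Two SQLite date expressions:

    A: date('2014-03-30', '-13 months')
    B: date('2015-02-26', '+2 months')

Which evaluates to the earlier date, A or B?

A = 2013-03-02.
B = 2015-04-26.
A is earlier.

A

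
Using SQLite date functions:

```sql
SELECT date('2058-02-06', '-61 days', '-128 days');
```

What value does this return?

Applying '-61 days' to 2058-02-06: counting 61 days back gives 2057-12-07.
Applying '-128 days' to 2057-12-07: counting 128 days back gives 2057-08-01.

2057-08-01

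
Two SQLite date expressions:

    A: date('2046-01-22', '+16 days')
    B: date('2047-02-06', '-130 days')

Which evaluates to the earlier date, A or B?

A = 2046-02-07.
B = 2046-09-29.
A is earlier.

A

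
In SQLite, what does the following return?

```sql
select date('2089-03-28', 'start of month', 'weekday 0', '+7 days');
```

2089-03-13

`start of month` rewinds 2089-03-28 to 2089-03-01.
`weekday 0` advances to the next Sunday; 2089-03-01 is a Tuesday, so it moves forward to 2089-03-06.
Advancing 7 more days within March lands on 2089-03-13.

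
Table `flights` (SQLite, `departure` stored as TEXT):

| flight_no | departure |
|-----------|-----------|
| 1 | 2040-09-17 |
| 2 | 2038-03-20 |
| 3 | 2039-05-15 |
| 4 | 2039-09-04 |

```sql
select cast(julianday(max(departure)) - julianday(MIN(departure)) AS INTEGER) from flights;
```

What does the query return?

MIN = 2038-03-20, MAX = 2040-09-17.
11 days remain in March 2038 after the 20th (31 − 20).
Full months from April 2038 through August 2040 contribute their day counts.
Then 17 days into September 2040.
Total: 11 + 30 + 31 + 30 + 31 + 31 + 30 + 31 + 30 + 31 + 31 + 28 + 31 + 30 + 31 + 30 + 31 + 31 + 30 + 31 + 30 + 31 + 31 + 29 + 31 + 30 + 31 + 30 + 31 + 31 + 17 = 912.

912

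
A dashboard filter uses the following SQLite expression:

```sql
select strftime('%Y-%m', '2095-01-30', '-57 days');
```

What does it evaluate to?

2094-12

First apply '-57 days': 2095-01-30 → 2094-12-04.
`%Y-%m` extracts the year-month: 2094-12.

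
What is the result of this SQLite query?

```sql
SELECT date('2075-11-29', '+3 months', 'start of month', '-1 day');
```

2076-01-31

Adding +3 months to 2075-11-29 gives 2076-02-29.
`start of month` rewinds 2076-02-29 to 2076-02-01.
Going back 1 day from 2076-02-01 reaches 2076-01-31 (last day of January, 31 days).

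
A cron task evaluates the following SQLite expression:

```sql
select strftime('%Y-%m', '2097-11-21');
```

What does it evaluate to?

2097-11

`%Y-%m` extracts the year-month: 2097-11.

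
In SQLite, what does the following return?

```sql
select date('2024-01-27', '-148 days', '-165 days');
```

Applying '-148 days' to 2024-01-27: counting 148 days back gives 2023-09-01.
Applying '-165 days' to 2023-09-01: counting 165 days back gives 2023-03-20.

2023-03-20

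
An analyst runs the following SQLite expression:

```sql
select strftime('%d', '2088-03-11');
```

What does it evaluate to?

11

`%d` extracts the 2-digit day of month: 11.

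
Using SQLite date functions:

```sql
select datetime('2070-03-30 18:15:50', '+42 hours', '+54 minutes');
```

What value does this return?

+42 hours from 2070-03-30 18:15:50 is 2070-04-01 12:15:50 (crosses midnight).
+54 minutes from 2070-04-01 12:15:50 is 2070-04-01 13:09:50.

2070-04-01 13:09:50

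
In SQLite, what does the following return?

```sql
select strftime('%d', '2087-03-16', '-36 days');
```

First apply '-36 days': 2087-03-16 → 2087-02-08.
`%d` extracts the 2-digit day of month: 08.

08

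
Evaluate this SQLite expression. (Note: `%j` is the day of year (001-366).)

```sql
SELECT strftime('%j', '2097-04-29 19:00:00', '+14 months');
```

180

First apply '+14 months': 2097-04-29 19:00:00 → 2098-06-29 19:00:00.
Day-of-year for 2098-06-29: days since 2098-01-01 inclusive = 180, zero-padded to 180.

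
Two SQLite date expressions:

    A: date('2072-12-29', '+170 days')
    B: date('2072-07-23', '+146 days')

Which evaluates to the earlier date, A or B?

A = 2073-06-17.
B = 2072-12-16.
B is earlier.

B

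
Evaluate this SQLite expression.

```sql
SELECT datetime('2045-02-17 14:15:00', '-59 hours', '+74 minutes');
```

-59 hours from 2045-02-17 14:15:00 is 2045-02-15 03:15:00 (crosses midnight).
74 minutes = 1h 14m; +74 minutes from 2045-02-15 03:15:00 is 2045-02-15 04:29:00.

2045-02-15 04:29:00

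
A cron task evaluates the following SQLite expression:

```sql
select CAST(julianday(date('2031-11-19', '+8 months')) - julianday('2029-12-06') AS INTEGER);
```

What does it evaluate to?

Adding +8 months to 2031-11-19 gives 2032-07-19.
25 days remain in December 2029 after the 6th (31 − 6).
Full months from January 2030 through June 2032 contribute their day counts.
Then 19 days into July 2032.
Total: 25 + 31 + 28 + 31 + 30 + 31 + 30 + 31 + 31 + 30 + 31 + 30 + 31 + 31 + 28 + 31 + 30 + 31 + 30 + 31 + 31 + 30 + 31 + 30 + 31 + 31 + 29 + 31 + 30 + 31 + 30 + 19 = 956.

956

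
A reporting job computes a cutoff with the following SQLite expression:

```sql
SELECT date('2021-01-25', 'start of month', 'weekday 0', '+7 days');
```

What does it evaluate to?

2021-01-10

`start of month` rewinds 2021-01-25 to 2021-01-01.
`weekday 0` advances to the next Sunday; 2021-01-01 is a Friday, so it moves forward to 2021-01-03.
Advancing 7 more days within January lands on 2021-01-10.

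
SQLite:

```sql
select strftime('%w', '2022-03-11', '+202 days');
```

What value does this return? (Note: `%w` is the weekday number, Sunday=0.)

4

First apply '+202 days': 2022-03-11 → 2022-09-29.
2022-09-29 is a Thursday; with Sunday=0 that is 4.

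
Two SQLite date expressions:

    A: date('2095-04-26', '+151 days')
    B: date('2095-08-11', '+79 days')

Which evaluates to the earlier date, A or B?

A

A = 2095-09-24.
B = 2095-10-29.
A is earlier.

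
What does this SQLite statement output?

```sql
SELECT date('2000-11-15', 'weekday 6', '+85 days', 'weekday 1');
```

2001-02-12

`weekday 6` advances to the next Saturday; 2000-11-15 is a Wednesday, so it moves forward to 2000-11-18.
Applying '+85 days' to 2000-11-18: counting 85 days forward gives 2001-02-11.
`weekday 1` advances to the next Monday; 2001-02-11 is a Sunday, so it moves forward to 2001-02-12.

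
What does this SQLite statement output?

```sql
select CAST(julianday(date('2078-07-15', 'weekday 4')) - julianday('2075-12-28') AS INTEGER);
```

936

`weekday 4` advances to the next Thursday; 2078-07-15 is a Friday, so it moves forward to 2078-07-21.
3 days remain in December 2075 after the 28th (31 − 28).
Full months from January 2076 through June 2078 contribute their day counts.
Then 21 days into July 2078.
Total: 3 + 31 + 29 + 31 + 30 + 31 + 30 + 31 + 31 + 30 + 31 + 30 + 31 + 31 + 28 + 31 + 30 + 31 + 30 + 31 + 31 + 30 + 31 + 30 + 31 + 31 + 28 + 31 + 30 + 31 + 30 + 21 = 936.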